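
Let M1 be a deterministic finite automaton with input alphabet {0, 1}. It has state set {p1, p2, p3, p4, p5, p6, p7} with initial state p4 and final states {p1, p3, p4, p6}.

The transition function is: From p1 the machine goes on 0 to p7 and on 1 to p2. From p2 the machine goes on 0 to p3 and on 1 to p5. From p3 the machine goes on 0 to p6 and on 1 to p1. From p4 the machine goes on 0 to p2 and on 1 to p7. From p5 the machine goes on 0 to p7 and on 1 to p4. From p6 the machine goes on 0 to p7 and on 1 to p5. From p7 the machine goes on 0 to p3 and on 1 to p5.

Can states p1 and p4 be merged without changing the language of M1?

Initial partition by acceptance: {p1,p3,p4,p6} | {p2,p5,p7}.
On input 0, block {p1,p3,p4,p6} splits into {p1,p4,p6} and {p3}.
Split {p2,p5,p7} by δ(·,0) → {p2,p7} and {p5}.
Refine {p1,p4,p6} on symbol 1: members go to different blocks, giving {p1,p4} and {p6}.
The partition is now stable with 5 blocks: {p1,p4} | {p2,p7} | {p3} | {p5} | {p6}.
p1 and p4 lie in the same block of the stable partition, so they are equivalent — no string distinguishes them.

Yes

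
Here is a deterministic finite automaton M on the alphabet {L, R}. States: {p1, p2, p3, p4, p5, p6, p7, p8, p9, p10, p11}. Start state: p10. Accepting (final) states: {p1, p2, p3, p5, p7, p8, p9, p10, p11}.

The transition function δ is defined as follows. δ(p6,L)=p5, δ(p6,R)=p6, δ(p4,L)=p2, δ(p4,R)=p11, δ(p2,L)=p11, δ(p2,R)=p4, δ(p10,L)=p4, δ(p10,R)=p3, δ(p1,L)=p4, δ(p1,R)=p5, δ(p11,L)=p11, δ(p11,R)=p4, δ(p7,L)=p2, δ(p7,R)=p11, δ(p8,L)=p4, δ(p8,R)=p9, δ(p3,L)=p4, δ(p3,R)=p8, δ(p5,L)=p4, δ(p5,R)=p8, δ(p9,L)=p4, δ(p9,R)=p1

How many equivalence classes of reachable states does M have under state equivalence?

States {p6,p7} cannot be reached from the start state, so discard them.
Initial partition by acceptance: {p1,p2,p3,p5,p8,p9,p10,p11} | {p4}.
Refine {p1,p2,p3,p5,p8,p9,p10,p11} on symbol L: members go to different blocks, giving {p1,p3,p5,p8,p9,p10} and {p2,p11}.
No further refinement is possible. Final partition (3 blocks): {p1,p3,p5,p8,p9,p10} | {p4} | {p2,p11}.

3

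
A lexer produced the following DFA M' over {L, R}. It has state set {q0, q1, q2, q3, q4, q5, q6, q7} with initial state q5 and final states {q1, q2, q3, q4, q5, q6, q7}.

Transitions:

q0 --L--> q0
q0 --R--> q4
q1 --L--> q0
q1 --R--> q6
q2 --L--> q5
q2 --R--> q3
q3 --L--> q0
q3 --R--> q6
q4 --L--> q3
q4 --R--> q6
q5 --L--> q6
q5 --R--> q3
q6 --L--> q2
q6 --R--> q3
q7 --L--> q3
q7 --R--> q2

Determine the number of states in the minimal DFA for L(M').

States {q1,q7} cannot be reached from the start state, so discard them.
Start with accepting vs non-accepting: {q2,q3,q4,q5,q6} | {q0}.
Refine {q2,q3,q4,q5,q6} on symbol L: members go to different blocks, giving {q2,q4,q5,q6} and {q3}.
On input L, block {q2,q4,q5,q6} splits into {q2,q5,q6} and {q4}.
Stable partition: {q2,q5,q6} | {q0} | {q3} | {q4} — 4 equivalence classes.

4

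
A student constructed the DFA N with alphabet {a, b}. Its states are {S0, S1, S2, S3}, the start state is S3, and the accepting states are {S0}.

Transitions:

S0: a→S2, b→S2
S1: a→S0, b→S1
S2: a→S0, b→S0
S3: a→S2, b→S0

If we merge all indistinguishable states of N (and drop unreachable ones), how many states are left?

First remove the unreachable states {S1}; 3 states remain.
Initial partition by acceptance: {S0} | {S2,S3}.
Split {S2,S3} by δ(·,a) → {S2} and {S3}.
Stable partition: {S0} | {S2} | {S3} — 3 equivalence classes.

3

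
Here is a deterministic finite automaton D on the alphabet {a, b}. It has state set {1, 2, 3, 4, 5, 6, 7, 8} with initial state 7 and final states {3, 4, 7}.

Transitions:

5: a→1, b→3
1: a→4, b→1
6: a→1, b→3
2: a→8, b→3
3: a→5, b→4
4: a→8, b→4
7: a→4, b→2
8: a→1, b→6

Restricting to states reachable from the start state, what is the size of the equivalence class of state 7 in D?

Every state is reachable, so we keep all 8.
Initial partition by acceptance: {3,4,7} | {1,2,5,6,8}.
On input a, block {3,4,7} splits into {3,4} and {7}.
On input a, block {1,2,5,6,8} splits into {2,5,6,8} and {1}.
Split {2,5,6,8} by δ(·,a) → {5,6,8} and {2}.
On input b, block {5,6,8} splits into {5,6} and {8}.
Refine {3,4} on symbol a: members go to different blocks, giving {3} and {4}.
The partition is now stable with 7 blocks: {3} | {5,6} | {7} | {1} | {2} | {8} | {4}.
The equivalence class containing 7 is {7}, of size 1.

1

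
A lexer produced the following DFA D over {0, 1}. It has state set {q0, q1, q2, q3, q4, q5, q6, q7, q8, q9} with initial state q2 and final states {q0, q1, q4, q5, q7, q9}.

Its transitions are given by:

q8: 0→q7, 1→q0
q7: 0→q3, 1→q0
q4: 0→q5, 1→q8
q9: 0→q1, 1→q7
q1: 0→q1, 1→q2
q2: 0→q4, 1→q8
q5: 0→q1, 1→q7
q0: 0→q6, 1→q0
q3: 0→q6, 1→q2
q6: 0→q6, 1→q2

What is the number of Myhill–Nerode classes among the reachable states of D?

7

First remove the unreachable states {q9}; 9 states remain.
Start with accepting vs non-accepting: {q0,q1,q4,q5,q7} | {q2,q3,q6,q8}.
Split {q0,q1,q4,q5,q7} by δ(·,0) → {q1,q4,q5} and {q0,q7}.
On input 1, block {q1,q4,q5} splits into {q1,q4} and {q5}.
Split {q1,q4} by δ(·,0) → {q1} and {q4}.
Refine {q2,q3,q6,q8} on symbol 0: members go to different blocks, giving {q3,q6} and {q2} and {q8}.
The partition is now stable with 7 blocks: {q1} | {q3,q6} | {q0,q7} | {q5} | {q4} | {q2} | {q8}.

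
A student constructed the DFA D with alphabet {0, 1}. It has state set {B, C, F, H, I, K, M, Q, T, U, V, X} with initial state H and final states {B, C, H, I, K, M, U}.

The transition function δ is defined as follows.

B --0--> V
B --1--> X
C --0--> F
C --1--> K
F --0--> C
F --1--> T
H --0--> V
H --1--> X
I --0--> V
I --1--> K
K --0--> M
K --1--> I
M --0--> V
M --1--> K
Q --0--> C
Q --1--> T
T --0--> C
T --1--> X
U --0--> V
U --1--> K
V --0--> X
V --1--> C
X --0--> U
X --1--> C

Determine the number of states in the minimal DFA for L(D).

First remove the unreachable states {B,Q}; 10 states remain.
P0 = {C,H,I,K,M,U} | {F,T,V,X}.
Refine {C,H,I,K,M,U} on symbol 0: members go to different blocks, giving {C,H,I,M,U} and {K}.
Split {C,H,I,M,U} by δ(·,1) → {C,I,M,U} and {H}.
Refine {F,T,V,X} on symbol 0: members go to different blocks, giving {F,T,X} and {V}.
Refine {C,I,M,U} on symbol 0: members go to different blocks, giving {I,M,U} and {C}.
Split {F,T,X} by δ(·,0) → {F,T} and {X}.
Refine {F,T} on symbol 1: members go to different blocks, giving {F} and {T}.
The partition is now stable with 8 blocks: {I,M,U} | {F} | {K} | {H} | {V} | {C} | {X} | {T}.

8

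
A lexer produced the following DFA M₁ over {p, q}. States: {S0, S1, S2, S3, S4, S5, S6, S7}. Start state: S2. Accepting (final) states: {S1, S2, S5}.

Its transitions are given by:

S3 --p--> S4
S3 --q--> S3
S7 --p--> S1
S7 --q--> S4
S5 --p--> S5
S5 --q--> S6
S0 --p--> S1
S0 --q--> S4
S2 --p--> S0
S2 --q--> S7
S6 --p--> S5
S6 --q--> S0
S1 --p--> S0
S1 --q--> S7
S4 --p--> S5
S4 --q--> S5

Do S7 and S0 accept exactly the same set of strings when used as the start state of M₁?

Yes

First remove the unreachable states {S3}; 7 states remain.
Start with accepting vs non-accepting: {S1,S2,S5} | {S0,S4,S6,S7}.
Split {S1,S2,S5} by δ(·,p) → {S1,S2} and {S5}.
Split {S0,S4,S6,S7} by δ(·,p) → {S0,S7} and {S4,S6}.
Split {S4,S6} by δ(·,q) → {S4} and {S6}.
No further refinement is possible. Final partition (5 blocks): {S1,S2} | {S0,S7} | {S5} | {S4} | {S6}.
S7 and S0 lie in the same block of the stable partition, so they are equivalent — no string distinguishes them.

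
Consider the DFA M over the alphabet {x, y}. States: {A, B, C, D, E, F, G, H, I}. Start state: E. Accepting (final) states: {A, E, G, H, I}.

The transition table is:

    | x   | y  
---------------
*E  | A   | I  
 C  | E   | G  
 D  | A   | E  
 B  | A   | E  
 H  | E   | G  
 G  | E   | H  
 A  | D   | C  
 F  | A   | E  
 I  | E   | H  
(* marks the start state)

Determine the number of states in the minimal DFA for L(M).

5

Reachable states from the start: {A,C,D,E,G,H,I}. Unreachable: {B,F} — drop them.
Start with accepting vs non-accepting: {A,E,G,H,I} | {C,D}.
On input x, block {A,E,G,H,I} splits into {E,G,H,I} and {A}.
Split {E,G,H,I} by δ(·,x) → {G,H,I} and {E}.
On input x, block {C,D} splits into {C} and {D}.
Stable partition: {G,H,I} | {C} | {A} | {E} | {D} — 5 equivalence classes.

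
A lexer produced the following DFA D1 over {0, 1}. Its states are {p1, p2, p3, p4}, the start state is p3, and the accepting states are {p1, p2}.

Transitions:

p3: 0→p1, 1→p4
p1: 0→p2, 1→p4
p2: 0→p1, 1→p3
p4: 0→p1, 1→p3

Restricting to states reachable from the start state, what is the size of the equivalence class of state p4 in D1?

Every state is reachable, so we keep all 4.
Initial partition by acceptance: {p1,p2} | {p3,p4}.
Stable partition: {p1,p2} | {p3,p4} — 2 equivalence classes.
The equivalence class containing p4 is {p3,p4}, of size 2.

2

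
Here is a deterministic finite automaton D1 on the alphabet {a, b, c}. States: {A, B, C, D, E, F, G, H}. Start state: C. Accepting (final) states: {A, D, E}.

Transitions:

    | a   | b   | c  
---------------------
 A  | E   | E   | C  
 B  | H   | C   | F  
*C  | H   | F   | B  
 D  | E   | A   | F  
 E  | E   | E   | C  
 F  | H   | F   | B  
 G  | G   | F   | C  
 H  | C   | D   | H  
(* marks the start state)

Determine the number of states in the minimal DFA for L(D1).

3

Reachable states from the start: {A,B,C,D,E,F,H}. Unreachable: {G} — drop them.
Start with accepting vs non-accepting: {A,D,E} | {B,C,F,H}.
On input b, block {B,C,F,H} splits into {B,C,F} and {H}.
No further refinement is possible. Final partition (3 blocks): {A,D,E} | {B,C,F} | {H}.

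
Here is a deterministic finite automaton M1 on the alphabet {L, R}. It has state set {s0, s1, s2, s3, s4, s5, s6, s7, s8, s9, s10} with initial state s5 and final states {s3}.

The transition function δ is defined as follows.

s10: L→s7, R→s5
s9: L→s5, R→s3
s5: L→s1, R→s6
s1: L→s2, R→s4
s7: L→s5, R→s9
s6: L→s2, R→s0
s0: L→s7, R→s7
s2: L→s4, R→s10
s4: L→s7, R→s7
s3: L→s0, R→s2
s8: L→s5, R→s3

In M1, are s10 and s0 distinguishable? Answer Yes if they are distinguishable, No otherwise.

States {s8} cannot be reached from the start state, so discard them.
Initial partition by acceptance: {s3} | {s0,s1,s2,s4,s5,s6,s7,s9,s10}.
On input R, block {s0,s1,s2,s4,s5,s6,s7,s9,s10} splits into {s0,s1,s2,s4,s5,s6,s7,s10} and {s9}.
On input R, block {s0,s1,s2,s4,s5,s6,s7,s10} splits into {s0,s1,s2,s4,s5,s6,s10} and {s7}.
Refine {s0,s1,s2,s4,s5,s6,s10} on symbol L: members go to different blocks, giving {s1,s2,s5,s6} and {s0,s4,s10}.
Refine {s1,s2,s5,s6} on symbol L: members go to different blocks, giving {s1,s5,s6} and {s2}.
Refine {s1,s5,s6} on symbol L: members go to different blocks, giving {s1,s6} and {s5}.
Refine {s0,s4,s10} on symbol R: members go to different blocks, giving {s0,s4} and {s10}.
The partition is now stable with 8 blocks: {s3} | {s1,s6} | {s9} | {s7} | {s0,s4} | {s2} | {s5} | {s10}.
s10 and s0 end up in different blocks, so they are distinguishable. For instance, the string 'RRR' is accepted from only s0.

Yes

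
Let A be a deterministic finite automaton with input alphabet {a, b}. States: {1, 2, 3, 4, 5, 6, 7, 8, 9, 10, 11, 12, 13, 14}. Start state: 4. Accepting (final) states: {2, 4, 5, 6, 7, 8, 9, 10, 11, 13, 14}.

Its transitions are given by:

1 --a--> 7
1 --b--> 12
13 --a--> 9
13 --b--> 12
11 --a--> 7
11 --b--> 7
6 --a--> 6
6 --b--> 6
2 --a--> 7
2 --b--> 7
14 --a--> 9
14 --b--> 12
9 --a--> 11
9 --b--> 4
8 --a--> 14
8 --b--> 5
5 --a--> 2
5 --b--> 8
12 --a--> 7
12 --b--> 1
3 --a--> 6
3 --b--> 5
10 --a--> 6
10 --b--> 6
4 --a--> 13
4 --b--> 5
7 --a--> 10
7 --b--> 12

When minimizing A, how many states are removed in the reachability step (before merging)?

1

BFS from 4 reaches {1, 2, 4, 5, 6, 7, 8, 9, 10, 11, 12, 13, 14}; the 1 state(s) 3 are never visited.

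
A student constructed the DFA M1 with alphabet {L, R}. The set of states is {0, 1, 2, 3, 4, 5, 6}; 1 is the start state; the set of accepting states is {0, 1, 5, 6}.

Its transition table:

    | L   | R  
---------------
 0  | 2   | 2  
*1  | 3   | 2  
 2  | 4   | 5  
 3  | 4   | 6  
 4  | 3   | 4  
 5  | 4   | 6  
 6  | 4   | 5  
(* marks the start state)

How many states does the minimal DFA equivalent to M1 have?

Reachable states from the start: {1,2,3,4,5,6}. Unreachable: {0} — drop them.
Start with accepting vs non-accepting: {1,5,6} | {2,3,4}.
Split {1,5,6} by δ(·,R) → {5,6} and {1}.
Refine {2,3,4} on symbol R: members go to different blocks, giving {2,3} and {4}.
The partition is now stable with 4 blocks: {5,6} | {2,3} | {1} | {4}.

4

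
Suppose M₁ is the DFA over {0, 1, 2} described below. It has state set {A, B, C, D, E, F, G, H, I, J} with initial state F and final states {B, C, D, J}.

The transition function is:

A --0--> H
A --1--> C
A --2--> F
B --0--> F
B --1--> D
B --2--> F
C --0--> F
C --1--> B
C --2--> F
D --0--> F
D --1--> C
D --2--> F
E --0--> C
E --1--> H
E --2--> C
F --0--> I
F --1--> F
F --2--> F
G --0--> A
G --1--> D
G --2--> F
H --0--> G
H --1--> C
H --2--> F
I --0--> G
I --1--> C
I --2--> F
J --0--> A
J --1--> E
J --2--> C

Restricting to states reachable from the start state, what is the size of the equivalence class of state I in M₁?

4

Reachable states from the start: {A,B,C,D,F,G,H,I}. Unreachable: {E,J} — drop them.
Start with accepting vs non-accepting: {B,C,D} | {A,F,G,H,I}.
On input 1, block {A,F,G,H,I} splits into {A,G,H,I} and {F}.
No further refinement is possible. Final partition (3 blocks): {B,C,D} | {A,G,H,I} | {F}.
The equivalence class containing I is {A,G,H,I}, of size 4.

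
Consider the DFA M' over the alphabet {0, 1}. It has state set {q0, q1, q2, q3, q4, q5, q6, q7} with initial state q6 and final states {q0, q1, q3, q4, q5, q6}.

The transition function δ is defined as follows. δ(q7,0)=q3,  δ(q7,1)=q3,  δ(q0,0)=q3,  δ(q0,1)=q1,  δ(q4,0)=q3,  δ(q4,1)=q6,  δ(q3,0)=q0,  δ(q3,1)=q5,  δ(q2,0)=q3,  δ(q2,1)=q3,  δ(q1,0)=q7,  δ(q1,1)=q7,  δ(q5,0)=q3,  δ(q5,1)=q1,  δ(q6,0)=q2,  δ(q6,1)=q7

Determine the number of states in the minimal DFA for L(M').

Reachable states from the start: {q0,q1,q2,q3,q5,q6,q7}. Unreachable: {q4} — drop them.
P0 = {q0,q1,q3,q5,q6} | {q2,q7}.
Refine {q0,q1,q3,q5,q6} on symbol 0: members go to different blocks, giving {q0,q3,q5} and {q1,q6}.
Split {q0,q3,q5} by δ(·,1) → {q0,q5} and {q3}.
The partition is now stable with 4 blocks: {q0,q5} | {q2,q7} | {q1,q6} | {q3}.

4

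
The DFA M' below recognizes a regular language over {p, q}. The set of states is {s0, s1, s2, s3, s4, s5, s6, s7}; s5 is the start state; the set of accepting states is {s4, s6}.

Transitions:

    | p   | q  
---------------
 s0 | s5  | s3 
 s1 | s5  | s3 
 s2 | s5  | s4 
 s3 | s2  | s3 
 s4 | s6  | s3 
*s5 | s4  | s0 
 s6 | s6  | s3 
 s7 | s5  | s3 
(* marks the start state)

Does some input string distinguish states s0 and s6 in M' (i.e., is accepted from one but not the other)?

Yes

States {s1,s7} cannot be reached from the start state, so discard them.
Start with accepting vs non-accepting: {s4,s6} | {s0,s2,s3,s5}.
Split {s0,s2,s3,s5} by δ(·,p) → {s0,s2,s3} and {s5}.
Split {s0,s2,s3} by δ(·,p) → {s0,s2} and {s3}.
On input q, block {s0,s2} splits into {s0} and {s2}.
The partition is now stable with 5 blocks: {s4,s6} | {s0} | {s5} | {s3} | {s2}.
s0 and s6 end up in different blocks, so they are distinguishable. For instance, the string 'ε' is accepted from only s6.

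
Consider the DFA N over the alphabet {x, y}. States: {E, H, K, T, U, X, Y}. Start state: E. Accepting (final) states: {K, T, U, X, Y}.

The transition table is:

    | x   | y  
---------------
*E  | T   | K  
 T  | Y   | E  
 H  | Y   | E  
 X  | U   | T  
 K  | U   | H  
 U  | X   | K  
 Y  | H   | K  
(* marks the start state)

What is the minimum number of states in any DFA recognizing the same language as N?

7

Every state is reachable, so we keep all 7.
Start with accepting vs non-accepting: {K,T,U,X,Y} | {E,H}.
On input x, block {K,T,U,X,Y} splits into {K,T,U,X} and {Y}.
Refine {K,T,U,X} on symbol x: members go to different blocks, giving {K,U,X} and {T}.
Refine {K,U,X} on symbol y: members go to different blocks, giving {K} and {U} and {X}.
Split {E,H} by δ(·,x) → {E} and {H}.
Stable partition: {K} | {E} | {Y} | {T} | {U} | {X} | {H} — 7 equivalence classes.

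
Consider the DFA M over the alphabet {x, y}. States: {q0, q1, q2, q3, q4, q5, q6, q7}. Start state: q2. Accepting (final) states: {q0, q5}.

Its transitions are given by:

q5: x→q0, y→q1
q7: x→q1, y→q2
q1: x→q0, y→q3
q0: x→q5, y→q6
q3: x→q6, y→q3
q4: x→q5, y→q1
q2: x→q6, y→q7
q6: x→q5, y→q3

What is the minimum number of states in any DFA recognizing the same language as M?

Reachable states from the start: {q0,q1,q2,q3,q5,q6,q7}. Unreachable: {q4} — drop them.
Start with accepting vs non-accepting: {q0,q5} | {q1,q2,q3,q6,q7}.
Split {q1,q2,q3,q6,q7} by δ(·,x) → {q2,q3,q7} and {q1,q6}.
The partition is now stable with 3 blocks: {q0,q5} | {q2,q3,q7} | {q1,q6}.

3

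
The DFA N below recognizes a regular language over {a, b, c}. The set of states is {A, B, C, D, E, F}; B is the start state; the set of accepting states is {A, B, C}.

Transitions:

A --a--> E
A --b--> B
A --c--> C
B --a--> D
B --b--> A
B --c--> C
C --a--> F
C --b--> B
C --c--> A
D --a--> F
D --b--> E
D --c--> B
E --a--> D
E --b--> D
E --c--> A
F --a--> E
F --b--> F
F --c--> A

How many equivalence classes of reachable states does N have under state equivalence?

Every state is reachable, so we keep all 6.
Start with accepting vs non-accepting: {A,B,C} | {D,E,F}.
The partition is now stable with 2 blocks: {A,B,C} | {D,E,F}.

2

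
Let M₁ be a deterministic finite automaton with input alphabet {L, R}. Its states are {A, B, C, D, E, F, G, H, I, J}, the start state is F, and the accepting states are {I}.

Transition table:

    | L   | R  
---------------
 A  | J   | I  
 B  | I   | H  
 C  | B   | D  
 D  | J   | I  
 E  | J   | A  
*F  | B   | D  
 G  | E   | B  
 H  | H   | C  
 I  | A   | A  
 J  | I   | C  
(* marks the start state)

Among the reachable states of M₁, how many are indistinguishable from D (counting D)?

2

Reachable states from the start: {A,B,C,D,F,H,I,J}. Unreachable: {E,G} — drop them.
Initial partition by acceptance: {I} | {A,B,C,D,F,H,J}.
Refine {A,B,C,D,F,H,J} on symbol L: members go to different blocks, giving {A,C,D,F,H} and {B,J}.
On input L, block {A,C,D,F,H} splits into {A,C,D,F} and {H}.
Split {A,C,D,F} by δ(·,R) → {A,D} and {C,F}.
Split {B,J} by δ(·,R) → {B} and {J}.
Stable partition: {I} | {A,D} | {B} | {H} | {C,F} | {J} — 6 equivalence classes.
The equivalence class containing D is {A,D}, of size 2.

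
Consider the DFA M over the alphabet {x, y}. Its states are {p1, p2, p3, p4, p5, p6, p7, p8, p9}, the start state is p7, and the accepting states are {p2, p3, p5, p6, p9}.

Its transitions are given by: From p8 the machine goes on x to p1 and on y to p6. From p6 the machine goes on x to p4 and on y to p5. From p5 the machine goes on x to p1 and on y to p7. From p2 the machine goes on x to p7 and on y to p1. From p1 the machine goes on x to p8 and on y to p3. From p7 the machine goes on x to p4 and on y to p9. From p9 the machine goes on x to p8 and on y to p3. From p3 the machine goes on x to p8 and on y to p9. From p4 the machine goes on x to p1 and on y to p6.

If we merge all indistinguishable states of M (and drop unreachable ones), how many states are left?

5

First remove the unreachable states {p2}; 8 states remain.
Start with accepting vs non-accepting: {p3,p5,p6,p9} | {p1,p4,p7,p8}.
On input y, block {p3,p5,p6,p9} splits into {p3,p6,p9} and {p5}.
Refine {p3,p6,p9} on symbol y: members go to different blocks, giving {p3,p9} and {p6}.
On input y, block {p1,p4,p7,p8} splits into {p1,p7} and {p4,p8}.
No further refinement is possible. Final partition (5 blocks): {p3,p9} | {p1,p7} | {p5} | {p6} | {p4,p8}.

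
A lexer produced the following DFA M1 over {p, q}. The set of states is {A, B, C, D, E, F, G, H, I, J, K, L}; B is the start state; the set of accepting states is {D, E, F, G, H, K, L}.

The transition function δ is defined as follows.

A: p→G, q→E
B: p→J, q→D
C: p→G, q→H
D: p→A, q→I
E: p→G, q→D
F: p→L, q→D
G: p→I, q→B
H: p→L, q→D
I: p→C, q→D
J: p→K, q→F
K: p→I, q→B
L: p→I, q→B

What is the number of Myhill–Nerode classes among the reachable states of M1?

5

Every state is reachable, so we keep all 12.
Start with accepting vs non-accepting: {D,E,F,G,H,K,L} | {A,B,C,I,J}.
Refine {D,E,F,G,H,K,L} on symbol p: members go to different blocks, giving {D,G,K,L} and {E,F,H}.
On input p, block {A,B,C,I,J} splits into {A,C,J} and {B,I}.
Split {D,G,K,L} by δ(·,p) → {G,K,L} and {D}.
Stable partition: {G,K,L} | {A,C,J} | {E,F,H} | {B,I} | {D} — 5 equivalence classes.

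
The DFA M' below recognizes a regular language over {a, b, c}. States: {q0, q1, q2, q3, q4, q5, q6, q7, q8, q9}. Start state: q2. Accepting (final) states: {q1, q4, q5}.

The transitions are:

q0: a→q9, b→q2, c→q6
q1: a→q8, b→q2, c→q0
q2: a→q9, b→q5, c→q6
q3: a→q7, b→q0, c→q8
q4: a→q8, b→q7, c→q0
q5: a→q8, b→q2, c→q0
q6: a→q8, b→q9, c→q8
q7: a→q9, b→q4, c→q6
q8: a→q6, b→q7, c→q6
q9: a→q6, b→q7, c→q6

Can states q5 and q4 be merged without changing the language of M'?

Yes

First remove the unreachable states {q1,q3}; 8 states remain.
Initial partition by acceptance: {q4,q5} | {q0,q2,q6,q7,q8,q9}.
Refine {q0,q2,q6,q7,q8,q9} on symbol b: members go to different blocks, giving {q0,q6,q8,q9} and {q2,q7}.
Split {q0,q6,q8,q9} by δ(·,b) → {q0,q8,q9} and {q6}.
Split {q0,q8,q9} by δ(·,a) → {q8,q9} and {q0}.
The partition is now stable with 5 blocks: {q4,q5} | {q8,q9} | {q2,q7} | {q6} | {q0}.
q5 and q4 lie in the same block of the stable partition, so they are equivalent — no string distinguishes them.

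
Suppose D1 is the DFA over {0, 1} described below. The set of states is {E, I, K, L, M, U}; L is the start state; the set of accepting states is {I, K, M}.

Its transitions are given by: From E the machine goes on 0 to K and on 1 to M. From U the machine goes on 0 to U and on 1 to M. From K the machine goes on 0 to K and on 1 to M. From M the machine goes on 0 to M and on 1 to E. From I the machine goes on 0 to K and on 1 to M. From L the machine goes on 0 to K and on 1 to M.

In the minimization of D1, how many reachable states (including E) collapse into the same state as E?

2

First remove the unreachable states {I,U}; 4 states remain.
Start with accepting vs non-accepting: {K,M} | {E,L}.
Refine {K,M} on symbol 1: members go to different blocks, giving {K} and {M}.
The partition is now stable with 3 blocks: {K} | {E,L} | {M}.
State E belongs to the block {E,L}, which has 2 states.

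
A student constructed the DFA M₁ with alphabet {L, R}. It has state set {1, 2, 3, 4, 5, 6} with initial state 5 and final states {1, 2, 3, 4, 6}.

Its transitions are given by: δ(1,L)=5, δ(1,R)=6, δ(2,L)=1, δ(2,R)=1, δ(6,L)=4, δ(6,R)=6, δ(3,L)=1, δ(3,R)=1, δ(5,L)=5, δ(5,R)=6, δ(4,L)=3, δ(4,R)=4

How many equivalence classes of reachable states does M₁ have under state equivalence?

First remove the unreachable states {2}; 5 states remain.
P0 = {1,3,4,6} | {5}.
Split {1,3,4,6} by δ(·,L) → {3,4,6} and {1}.
On input L, block {3,4,6} splits into {4,6} and {3}.
Refine {4,6} on symbol L: members go to different blocks, giving {4} and {6}.
The partition is now stable with 5 blocks: {4} | {5} | {1} | {3} | {6}.

5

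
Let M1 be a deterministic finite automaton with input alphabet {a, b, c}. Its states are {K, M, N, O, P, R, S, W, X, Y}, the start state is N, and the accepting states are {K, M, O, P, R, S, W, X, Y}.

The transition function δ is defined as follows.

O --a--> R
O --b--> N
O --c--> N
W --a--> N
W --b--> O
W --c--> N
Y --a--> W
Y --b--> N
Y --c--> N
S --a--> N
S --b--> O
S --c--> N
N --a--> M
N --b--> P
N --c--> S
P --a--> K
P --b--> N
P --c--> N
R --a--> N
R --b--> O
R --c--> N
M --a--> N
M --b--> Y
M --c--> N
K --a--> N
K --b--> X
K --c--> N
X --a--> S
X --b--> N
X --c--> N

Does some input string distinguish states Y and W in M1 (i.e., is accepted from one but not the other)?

Yes

P0 = {K,M,O,P,R,S,W,X,Y} | {N}.
On input a, block {K,M,O,P,R,S,W,X,Y} splits into {K,M,R,S,W} and {O,P,X,Y}.
The partition is now stable with 3 blocks: {K,M,R,S,W} | {N} | {O,P,X,Y}.
Y and W end up in different blocks, so they are distinguishable. For instance, the string 'a' is accepted from only Y.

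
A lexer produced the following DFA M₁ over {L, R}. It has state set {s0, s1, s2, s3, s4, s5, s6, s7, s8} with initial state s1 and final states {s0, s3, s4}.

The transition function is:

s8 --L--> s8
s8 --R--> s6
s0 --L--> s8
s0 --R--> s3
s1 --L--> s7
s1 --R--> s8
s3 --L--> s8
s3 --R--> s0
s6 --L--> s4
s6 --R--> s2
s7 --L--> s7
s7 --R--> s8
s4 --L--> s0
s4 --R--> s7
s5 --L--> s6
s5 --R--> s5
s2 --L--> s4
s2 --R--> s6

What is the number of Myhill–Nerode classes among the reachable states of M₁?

5

Reachable states from the start: {s0,s1,s2,s3,s4,s6,s7,s8}. Unreachable: {s5} — drop them.
Initial partition by acceptance: {s0,s3,s4} | {s1,s2,s6,s7,s8}.
On input L, block {s0,s3,s4} splits into {s0,s3} and {s4}.
Refine {s1,s2,s6,s7,s8} on symbol L: members go to different blocks, giving {s1,s7,s8} and {s2,s6}.
On input R, block {s1,s7,s8} splits into {s1,s7} and {s8}.
No further refinement is possible. Final partition (5 blocks): {s0,s3} | {s1,s7} | {s4} | {s2,s6} | {s8}.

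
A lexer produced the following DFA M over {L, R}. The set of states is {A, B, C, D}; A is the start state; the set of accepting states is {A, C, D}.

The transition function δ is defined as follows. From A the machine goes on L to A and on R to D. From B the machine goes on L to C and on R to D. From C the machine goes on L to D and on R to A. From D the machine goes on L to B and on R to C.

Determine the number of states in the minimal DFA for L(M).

4

Initial partition by acceptance: {A,C,D} | {B}.
Refine {A,C,D} on symbol L: members go to different blocks, giving {A,C} and {D}.
On input L, block {A,C} splits into {A} and {C}.
Stable partition: {A} | {B} | {D} | {C} — 4 equivalence classes.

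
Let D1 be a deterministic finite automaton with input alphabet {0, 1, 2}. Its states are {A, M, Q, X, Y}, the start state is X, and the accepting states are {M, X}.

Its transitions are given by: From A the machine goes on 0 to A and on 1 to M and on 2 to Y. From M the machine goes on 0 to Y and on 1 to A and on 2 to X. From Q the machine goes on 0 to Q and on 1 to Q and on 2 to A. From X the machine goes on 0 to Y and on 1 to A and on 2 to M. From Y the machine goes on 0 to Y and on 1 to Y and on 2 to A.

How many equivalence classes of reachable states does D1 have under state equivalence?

Reachable states from the start: {A,M,X,Y}. Unreachable: {Q} — drop them.
Start with accepting vs non-accepting: {M,X} | {A,Y}.
Split {A,Y} by δ(·,1) → {Y} and {A}.
The partition is now stable with 3 blocks: {M,X} | {Y} | {A}.

3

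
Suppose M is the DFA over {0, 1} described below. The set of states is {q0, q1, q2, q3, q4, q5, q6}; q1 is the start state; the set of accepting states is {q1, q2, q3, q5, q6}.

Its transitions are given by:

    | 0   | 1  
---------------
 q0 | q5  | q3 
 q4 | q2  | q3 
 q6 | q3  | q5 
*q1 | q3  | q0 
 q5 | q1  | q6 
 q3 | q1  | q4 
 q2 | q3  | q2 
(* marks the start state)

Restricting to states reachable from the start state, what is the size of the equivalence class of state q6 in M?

All states are reachable from the start state.
P0 = {q1,q2,q3,q5,q6} | {q0,q4}.
Split {q1,q2,q3,q5,q6} by δ(·,1) → {q2,q5,q6} and {q1,q3}.
Stable partition: {q2,q5,q6} | {q0,q4} | {q1,q3} — 3 equivalence classes.
The equivalence class containing q6 is {q2,q5,q6}, of size 3.

3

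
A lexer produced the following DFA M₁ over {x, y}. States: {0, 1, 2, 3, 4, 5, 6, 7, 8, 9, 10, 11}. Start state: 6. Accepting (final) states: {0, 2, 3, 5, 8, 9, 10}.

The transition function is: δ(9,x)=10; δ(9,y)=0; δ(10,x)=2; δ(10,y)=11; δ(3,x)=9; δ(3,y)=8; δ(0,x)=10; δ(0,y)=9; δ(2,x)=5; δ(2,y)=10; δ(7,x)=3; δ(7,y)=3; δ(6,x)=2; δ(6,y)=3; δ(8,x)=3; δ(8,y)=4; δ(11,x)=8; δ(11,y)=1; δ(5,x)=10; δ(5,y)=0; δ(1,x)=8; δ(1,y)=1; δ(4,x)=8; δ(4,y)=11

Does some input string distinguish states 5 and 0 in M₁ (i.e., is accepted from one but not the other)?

First remove the unreachable states {7}; 11 states remain.
P0 = {0,2,3,5,8,9,10} | {1,4,6,11}.
On input y, block {0,2,3,5,8,9,10} splits into {0,2,3,5,9} and {8,10}.
Refine {0,2,3,5,9} on symbol x: members go to different blocks, giving {0,5,9} and {2,3}.
On input x, block {1,4,6,11} splits into {1,4,11} and {6}.
The partition is now stable with 5 blocks: {0,5,9} | {1,4,11} | {8,10} | {2,3} | {6}.
5 and 0 lie in the same block of the stable partition, so they are equivalent — no string distinguishes them.

No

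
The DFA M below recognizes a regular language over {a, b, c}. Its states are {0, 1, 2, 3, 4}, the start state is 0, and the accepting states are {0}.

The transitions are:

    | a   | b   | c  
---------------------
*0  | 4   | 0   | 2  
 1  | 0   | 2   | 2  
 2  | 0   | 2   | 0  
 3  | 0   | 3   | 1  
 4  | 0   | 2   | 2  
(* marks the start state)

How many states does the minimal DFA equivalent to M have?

3

Reachable states from the start: {0,2,4}. Unreachable: {1,3} — drop them.
Start with accepting vs non-accepting: {0} | {2,4}.
On input c, block {2,4} splits into {2} and {4}.
The partition is now stable with 3 blocks: {0} | {2} | {4}.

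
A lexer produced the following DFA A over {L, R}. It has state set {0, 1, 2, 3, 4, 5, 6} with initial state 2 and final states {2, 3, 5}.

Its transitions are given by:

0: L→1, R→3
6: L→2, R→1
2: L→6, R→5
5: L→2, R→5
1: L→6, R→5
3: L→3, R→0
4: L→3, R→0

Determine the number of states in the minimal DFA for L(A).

4

First remove the unreachable states {0,3,4}; 4 states remain.
P0 = {2,5} | {1,6}.
Split {2,5} by δ(·,L) → {2} and {5}.
On input L, block {1,6} splits into {1} and {6}.
Stable partition: {2} | {1} | {5} | {6} — 4 equivalence classes.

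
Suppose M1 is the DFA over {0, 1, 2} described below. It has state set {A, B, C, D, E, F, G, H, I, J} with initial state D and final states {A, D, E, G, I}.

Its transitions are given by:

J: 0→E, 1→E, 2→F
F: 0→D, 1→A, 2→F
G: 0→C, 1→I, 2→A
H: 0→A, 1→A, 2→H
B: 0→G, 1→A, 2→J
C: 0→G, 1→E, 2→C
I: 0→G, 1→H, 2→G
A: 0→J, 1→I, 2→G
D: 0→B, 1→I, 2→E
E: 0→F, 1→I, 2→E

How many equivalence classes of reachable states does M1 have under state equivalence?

All states are reachable from the start state.
Initial partition by acceptance: {A,D,E,G,I} | {B,C,F,H,J}.
Split {A,D,E,G,I} by δ(·,0) → {A,D,E,G} and {I}.
Stable partition: {A,D,E,G} | {B,C,F,H,J} | {I} — 3 equivalence classes.

3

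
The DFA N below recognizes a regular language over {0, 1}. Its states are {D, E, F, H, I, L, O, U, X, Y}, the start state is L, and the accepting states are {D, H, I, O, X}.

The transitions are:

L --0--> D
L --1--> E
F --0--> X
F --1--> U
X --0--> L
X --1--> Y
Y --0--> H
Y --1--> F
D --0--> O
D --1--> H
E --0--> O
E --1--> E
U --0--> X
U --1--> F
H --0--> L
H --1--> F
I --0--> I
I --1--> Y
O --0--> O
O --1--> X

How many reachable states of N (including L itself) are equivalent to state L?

2

Reachable states from the start: {D,E,F,H,L,O,U,X,Y}. Unreachable: {I} — drop them.
P0 = {D,H,O,X} | {E,F,L,U,Y}.
Split {D,H,O,X} by δ(·,0) → {H,X} and {D,O}.
Split {E,F,L,U,Y} by δ(·,0) → {F,U,Y} and {E,L}.
The partition is now stable with 4 blocks: {H,X} | {F,U,Y} | {D,O} | {E,L}.
The equivalence class containing L is {E,L}, of size 2.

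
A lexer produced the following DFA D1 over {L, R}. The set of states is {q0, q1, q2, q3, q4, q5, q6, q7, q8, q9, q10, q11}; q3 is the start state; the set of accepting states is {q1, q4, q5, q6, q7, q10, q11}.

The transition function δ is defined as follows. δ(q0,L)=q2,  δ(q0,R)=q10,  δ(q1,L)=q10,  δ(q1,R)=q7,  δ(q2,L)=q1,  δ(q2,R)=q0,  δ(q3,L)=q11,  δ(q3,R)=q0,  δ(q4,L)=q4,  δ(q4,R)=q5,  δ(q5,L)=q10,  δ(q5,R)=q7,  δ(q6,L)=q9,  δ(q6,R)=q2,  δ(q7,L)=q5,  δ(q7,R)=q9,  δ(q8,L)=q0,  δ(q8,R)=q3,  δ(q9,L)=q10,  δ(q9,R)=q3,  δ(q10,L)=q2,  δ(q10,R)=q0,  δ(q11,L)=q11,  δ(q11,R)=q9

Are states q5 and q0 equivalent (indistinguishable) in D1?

States {q4,q6,q8} cannot be reached from the start state, so discard them.
Initial partition by acceptance: {q1,q5,q7,q10,q11} | {q0,q2,q3,q9}.
Refine {q1,q5,q7,q10,q11} on symbol L: members go to different blocks, giving {q1,q5,q7,q11} and {q10}.
Refine {q1,q5,q7,q11} on symbol L: members go to different blocks, giving {q1,q5} and {q7,q11}.
Refine {q0,q2,q3,q9} on symbol L: members go to different blocks, giving {q0} and {q2} and {q3} and {q9}.
Refine {q7,q11} on symbol L: members go to different blocks, giving {q7} and {q11}.
Stable partition: {q1,q5} | {q0} | {q10} | {q7} | {q2} | {q3} | {q9} | {q11} — 8 equivalence classes.
q5 and q0 end up in different blocks, so they are distinguishable. For instance, the string 'ε' is accepted from only q5.

No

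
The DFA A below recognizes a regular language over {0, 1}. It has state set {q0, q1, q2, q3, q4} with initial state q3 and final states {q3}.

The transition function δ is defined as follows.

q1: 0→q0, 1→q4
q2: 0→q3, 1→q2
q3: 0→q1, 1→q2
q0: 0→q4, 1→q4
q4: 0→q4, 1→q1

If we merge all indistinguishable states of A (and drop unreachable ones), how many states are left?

Initial partition by acceptance: {q3} | {q0,q1,q2,q4}.
On input 0, block {q0,q1,q2,q4} splits into {q0,q1,q4} and {q2}.
No further refinement is possible. Final partition (3 blocks): {q3} | {q0,q1,q4} | {q2}.

3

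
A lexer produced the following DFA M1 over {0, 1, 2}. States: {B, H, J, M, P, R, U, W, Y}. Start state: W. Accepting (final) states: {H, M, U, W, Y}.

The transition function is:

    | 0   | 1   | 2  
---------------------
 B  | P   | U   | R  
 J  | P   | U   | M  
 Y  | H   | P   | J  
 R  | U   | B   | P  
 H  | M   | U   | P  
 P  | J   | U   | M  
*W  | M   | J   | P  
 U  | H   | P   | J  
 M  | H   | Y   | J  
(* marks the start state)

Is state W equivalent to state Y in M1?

Yes

States {B,R} cannot be reached from the start state, so discard them.
Initial partition by acceptance: {H,M,U,W,Y} | {J,P}.
On input 1, block {H,M,U,W,Y} splits into {U,W,Y} and {H,M}.
Stable partition: {U,W,Y} | {J,P} | {H,M} — 3 equivalence classes.
W and Y lie in the same block of the stable partition, so they are equivalent — no string distinguishes them.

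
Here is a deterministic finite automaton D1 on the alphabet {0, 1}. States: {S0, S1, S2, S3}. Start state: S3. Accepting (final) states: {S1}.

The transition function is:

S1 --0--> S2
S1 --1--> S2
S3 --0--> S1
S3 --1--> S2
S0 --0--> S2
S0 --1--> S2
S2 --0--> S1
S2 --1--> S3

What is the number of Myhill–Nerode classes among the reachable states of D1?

First remove the unreachable states {S0}; 3 states remain.
Start with accepting vs non-accepting: {S1} | {S2,S3}.
The partition is now stable with 2 blocks: {S1} | {S2,S3}.

2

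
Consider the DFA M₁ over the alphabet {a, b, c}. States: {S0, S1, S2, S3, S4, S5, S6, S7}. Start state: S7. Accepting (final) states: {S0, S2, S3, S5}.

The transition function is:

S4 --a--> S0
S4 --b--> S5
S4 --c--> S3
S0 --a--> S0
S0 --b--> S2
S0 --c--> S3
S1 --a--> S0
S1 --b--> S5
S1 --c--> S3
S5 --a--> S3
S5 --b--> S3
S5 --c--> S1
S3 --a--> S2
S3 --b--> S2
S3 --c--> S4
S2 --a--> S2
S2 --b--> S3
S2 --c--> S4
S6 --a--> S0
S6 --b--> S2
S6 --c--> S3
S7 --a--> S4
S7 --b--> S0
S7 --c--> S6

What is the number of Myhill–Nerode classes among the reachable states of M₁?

4

Start with accepting vs non-accepting: {S0,S2,S3,S5} | {S1,S4,S6,S7}.
Split {S0,S2,S3,S5} by δ(·,c) → {S2,S3,S5} and {S0}.
Split {S1,S4,S6,S7} by δ(·,a) → {S1,S4,S6} and {S7}.
Stable partition: {S2,S3,S5} | {S1,S4,S6} | {S0} | {S7} — 4 equivalence classes.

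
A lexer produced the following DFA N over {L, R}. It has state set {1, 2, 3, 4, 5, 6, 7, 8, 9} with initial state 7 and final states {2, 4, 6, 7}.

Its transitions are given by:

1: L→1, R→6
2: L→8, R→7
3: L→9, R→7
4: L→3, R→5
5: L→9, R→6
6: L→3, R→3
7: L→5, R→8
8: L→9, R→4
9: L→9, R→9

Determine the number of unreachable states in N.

BFS from 7 reaches {3, 4, 5, 6, 7, 8, 9}; the 2 state(s) 1, 2 are never visited.

2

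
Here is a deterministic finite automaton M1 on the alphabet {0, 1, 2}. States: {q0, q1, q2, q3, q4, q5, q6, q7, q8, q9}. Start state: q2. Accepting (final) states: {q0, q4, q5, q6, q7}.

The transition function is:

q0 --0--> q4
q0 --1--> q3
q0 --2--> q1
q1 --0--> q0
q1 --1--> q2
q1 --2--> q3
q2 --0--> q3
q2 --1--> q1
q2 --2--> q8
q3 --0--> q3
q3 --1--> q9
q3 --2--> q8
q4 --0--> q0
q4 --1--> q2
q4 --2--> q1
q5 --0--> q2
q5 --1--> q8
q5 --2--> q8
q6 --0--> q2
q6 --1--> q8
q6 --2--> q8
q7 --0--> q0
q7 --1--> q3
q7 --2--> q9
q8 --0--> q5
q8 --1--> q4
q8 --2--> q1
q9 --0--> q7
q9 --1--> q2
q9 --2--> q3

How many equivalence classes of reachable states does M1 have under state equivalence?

States {q6} cannot be reached from the start state, so discard them.
P0 = {q0,q4,q5,q7} | {q1,q2,q3,q8,q9}.
Split {q0,q4,q5,q7} by δ(·,0) → {q0,q4,q7} and {q5}.
Split {q1,q2,q3,q8,q9} by δ(·,0) → {q1,q9} and {q2,q3} and {q8}.
The partition is now stable with 5 blocks: {q0,q4,q7} | {q1,q9} | {q5} | {q2,q3} | {q8}.

5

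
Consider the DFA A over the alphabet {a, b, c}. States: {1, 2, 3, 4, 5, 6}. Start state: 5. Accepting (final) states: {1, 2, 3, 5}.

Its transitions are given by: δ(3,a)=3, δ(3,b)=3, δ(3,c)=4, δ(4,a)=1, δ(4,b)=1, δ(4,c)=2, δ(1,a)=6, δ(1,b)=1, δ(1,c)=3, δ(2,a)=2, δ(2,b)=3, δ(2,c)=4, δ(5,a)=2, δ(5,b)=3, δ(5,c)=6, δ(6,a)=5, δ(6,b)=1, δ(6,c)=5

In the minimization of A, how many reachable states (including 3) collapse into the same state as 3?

Initial partition by acceptance: {1,2,3,5} | {4,6}.
Split {1,2,3,5} by δ(·,a) → {2,3,5} and {1}.
Refine {4,6} on symbol a: members go to different blocks, giving {4} and {6}.
Refine {2,3,5} on symbol c: members go to different blocks, giving {2,3} and {5}.
No further refinement is possible. Final partition (5 blocks): {2,3} | {4} | {1} | {6} | {5}.
State 3 belongs to the block {2,3}, which has 2 states.

2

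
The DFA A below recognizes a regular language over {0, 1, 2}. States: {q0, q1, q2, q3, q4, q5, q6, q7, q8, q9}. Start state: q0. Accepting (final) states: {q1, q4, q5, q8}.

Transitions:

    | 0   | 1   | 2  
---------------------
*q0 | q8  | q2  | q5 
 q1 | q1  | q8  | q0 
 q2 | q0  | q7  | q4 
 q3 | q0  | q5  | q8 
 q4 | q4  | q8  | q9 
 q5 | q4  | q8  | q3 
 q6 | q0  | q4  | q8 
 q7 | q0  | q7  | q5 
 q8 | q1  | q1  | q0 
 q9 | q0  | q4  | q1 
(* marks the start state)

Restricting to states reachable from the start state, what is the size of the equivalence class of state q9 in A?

First remove the unreachable states {q6}; 9 states remain.
Initial partition by acceptance: {q1,q4,q5,q8} | {q0,q2,q3,q7,q9}.
On input 0, block {q0,q2,q3,q7,q9} splits into {q2,q3,q7,q9} and {q0}.
Refine {q1,q4,q5,q8} on symbol 2: members go to different blocks, giving {q1,q8} and {q4,q5}.
Refine {q2,q3,q7,q9} on symbol 1: members go to different blocks, giving {q2,q7} and {q3,q9}.
The partition is now stable with 5 blocks: {q1,q8} | {q2,q7} | {q0} | {q4,q5} | {q3,q9}.
State q9 belongs to the block {q3,q9}, which has 2 states.

2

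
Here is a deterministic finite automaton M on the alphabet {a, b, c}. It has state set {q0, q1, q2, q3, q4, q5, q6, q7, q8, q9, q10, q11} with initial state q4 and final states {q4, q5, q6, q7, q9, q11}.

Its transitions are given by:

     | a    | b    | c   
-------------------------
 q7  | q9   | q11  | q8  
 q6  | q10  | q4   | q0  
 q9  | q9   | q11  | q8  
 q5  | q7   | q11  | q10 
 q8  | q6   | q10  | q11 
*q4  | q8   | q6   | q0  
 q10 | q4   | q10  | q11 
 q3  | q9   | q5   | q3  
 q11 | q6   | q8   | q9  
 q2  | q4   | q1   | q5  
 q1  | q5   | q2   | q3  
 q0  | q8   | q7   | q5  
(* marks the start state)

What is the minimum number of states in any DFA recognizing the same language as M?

Reachable states from the start: {q0,q4,q5,q6,q7,q8,q9,q10,q11}. Unreachable: {q1,q2,q3} — drop them.
P0 = {q4,q5,q6,q7,q9,q11} | {q0,q8,q10}.
Split {q4,q5,q6,q7,q9,q11} by δ(·,a) → {q5,q7,q9,q11} and {q4,q6}.
Refine {q5,q7,q9,q11} on symbol a: members go to different blocks, giving {q5,q7,q9} and {q11}.
On input a, block {q0,q8,q10} splits into {q8,q10} and {q0}.
Stable partition: {q5,q7,q9} | {q8,q10} | {q4,q6} | {q11} | {q0} — 5 equivalence classes.

5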